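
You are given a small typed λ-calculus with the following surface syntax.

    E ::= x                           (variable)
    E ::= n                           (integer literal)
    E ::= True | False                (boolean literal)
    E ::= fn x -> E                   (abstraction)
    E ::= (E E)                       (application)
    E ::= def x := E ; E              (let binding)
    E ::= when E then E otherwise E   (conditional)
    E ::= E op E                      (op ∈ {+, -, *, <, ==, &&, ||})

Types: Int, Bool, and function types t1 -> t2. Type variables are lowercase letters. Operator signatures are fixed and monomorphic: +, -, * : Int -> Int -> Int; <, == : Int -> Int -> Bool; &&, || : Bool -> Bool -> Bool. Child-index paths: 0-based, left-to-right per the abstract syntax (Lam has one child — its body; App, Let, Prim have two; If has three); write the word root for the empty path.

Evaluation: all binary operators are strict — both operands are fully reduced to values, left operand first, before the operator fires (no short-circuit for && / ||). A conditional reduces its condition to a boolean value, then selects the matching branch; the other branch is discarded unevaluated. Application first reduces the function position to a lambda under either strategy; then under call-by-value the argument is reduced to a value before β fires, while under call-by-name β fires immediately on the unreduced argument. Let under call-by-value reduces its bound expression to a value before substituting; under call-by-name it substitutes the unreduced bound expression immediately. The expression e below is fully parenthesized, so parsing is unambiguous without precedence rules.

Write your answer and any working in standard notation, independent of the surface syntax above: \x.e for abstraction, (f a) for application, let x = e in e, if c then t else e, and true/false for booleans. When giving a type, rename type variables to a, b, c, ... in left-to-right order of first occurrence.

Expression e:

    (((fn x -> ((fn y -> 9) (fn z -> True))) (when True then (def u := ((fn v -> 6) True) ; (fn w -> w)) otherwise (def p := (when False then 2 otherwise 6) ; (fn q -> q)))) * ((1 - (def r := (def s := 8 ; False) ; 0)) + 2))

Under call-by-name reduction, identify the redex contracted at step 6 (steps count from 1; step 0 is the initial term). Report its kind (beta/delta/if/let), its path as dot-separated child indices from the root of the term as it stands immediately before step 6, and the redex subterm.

Answer: delta at root : (9 * 3)

Trace:
step 0: (((\x.((\y.9) (\z.true))) (if true then (let u = ((\v.6) true) in (\w.w)) else (let p = (if false then 2 else 6) in (\q.q)))) * ((1 - (let r = (let s = 8 in false) in 0)) + 2))
step 1: [beta@0] (((\y.9) (\z.true)) * ((1 - (let r = (let s = 8 in false) in 0)) + 2))
step 2: [beta@0] (9 * ((1 - (let r = (let s = 8 in false) in 0)) + 2))
step 3: [let@1.0.1] (9 * ((1 - 0) + 2))
step 4: [delta@1.0] (9 * (1 + 2))
step 5: [delta@1] (9 * 3)
step 6: [delta@root] 27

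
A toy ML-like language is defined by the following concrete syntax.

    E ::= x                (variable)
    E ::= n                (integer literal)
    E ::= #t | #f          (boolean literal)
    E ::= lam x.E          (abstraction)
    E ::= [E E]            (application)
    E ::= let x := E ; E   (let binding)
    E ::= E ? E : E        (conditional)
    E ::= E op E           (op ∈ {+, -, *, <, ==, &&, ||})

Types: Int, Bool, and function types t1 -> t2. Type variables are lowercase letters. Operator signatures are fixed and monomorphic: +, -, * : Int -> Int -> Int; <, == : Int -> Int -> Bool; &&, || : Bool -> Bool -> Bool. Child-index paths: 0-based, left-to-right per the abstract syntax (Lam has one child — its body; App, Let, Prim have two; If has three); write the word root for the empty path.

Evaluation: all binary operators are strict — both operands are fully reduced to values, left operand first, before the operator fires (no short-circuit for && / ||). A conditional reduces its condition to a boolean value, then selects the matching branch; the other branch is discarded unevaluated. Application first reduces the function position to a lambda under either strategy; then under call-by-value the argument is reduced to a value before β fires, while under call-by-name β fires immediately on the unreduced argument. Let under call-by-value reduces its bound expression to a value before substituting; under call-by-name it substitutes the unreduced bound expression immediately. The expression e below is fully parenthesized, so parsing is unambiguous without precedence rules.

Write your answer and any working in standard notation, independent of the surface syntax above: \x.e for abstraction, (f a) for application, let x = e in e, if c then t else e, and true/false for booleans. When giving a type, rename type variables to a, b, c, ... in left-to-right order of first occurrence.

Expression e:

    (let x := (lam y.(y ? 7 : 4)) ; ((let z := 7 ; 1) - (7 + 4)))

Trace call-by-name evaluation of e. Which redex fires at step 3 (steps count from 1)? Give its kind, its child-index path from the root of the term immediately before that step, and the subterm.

Answer: delta at 1 : (7 + 4)

Trace:
step 0: (let x = (\y.(if y then 7 else 4)) in ((let z = 7 in 1) - (7 + 4)))
step 1: [let@root] ((let z = 7 in 1) - (7 + 4))
step 2: [let@0] (1 - (7 + 4))
step 3: [delta@1] (1 - 11)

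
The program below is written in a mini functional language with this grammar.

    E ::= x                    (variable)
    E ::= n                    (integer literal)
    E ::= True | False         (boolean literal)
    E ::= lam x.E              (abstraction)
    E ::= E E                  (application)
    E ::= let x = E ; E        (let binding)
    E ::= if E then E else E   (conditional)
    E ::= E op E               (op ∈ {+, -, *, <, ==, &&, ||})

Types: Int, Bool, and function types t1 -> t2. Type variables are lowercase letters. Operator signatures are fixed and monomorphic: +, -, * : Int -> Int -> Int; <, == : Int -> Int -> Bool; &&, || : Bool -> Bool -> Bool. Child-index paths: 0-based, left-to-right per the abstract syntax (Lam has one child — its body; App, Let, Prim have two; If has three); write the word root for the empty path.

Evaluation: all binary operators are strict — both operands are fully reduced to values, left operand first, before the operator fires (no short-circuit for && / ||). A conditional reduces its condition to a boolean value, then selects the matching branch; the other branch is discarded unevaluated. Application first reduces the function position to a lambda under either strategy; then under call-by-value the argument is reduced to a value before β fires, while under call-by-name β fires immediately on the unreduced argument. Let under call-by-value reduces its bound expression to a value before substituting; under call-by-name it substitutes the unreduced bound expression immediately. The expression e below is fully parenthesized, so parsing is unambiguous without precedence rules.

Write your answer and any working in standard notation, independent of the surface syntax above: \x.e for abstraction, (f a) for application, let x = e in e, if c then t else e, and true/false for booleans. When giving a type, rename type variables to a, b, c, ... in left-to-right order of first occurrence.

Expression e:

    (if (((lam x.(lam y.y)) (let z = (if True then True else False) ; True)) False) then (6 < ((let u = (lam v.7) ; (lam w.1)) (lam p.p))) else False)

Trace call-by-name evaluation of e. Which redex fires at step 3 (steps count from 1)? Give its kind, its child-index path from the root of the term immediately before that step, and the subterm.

Working:
step 0: (if (((\x.(\y.y)) (let z = (if true then true else false) in true)) false) then (6 < ((let u = (\v.7) in (\w.1)) (\p.p))) else false)
step 1: [beta@0.0] (if ((\y.y) false) then (6 < ((let u = (\v.7) in (\w.1)) (\p.p))) else false)
step 2: [beta@0] (if false then (6 < ((let u = (\v.7) in (\w.1)) (\p.p))) else false)
step 3: [if@root] false

Answer: if at root : (if false then (6 < ((let u = (\v.7) in (\w.1)) (\p.p))) else false)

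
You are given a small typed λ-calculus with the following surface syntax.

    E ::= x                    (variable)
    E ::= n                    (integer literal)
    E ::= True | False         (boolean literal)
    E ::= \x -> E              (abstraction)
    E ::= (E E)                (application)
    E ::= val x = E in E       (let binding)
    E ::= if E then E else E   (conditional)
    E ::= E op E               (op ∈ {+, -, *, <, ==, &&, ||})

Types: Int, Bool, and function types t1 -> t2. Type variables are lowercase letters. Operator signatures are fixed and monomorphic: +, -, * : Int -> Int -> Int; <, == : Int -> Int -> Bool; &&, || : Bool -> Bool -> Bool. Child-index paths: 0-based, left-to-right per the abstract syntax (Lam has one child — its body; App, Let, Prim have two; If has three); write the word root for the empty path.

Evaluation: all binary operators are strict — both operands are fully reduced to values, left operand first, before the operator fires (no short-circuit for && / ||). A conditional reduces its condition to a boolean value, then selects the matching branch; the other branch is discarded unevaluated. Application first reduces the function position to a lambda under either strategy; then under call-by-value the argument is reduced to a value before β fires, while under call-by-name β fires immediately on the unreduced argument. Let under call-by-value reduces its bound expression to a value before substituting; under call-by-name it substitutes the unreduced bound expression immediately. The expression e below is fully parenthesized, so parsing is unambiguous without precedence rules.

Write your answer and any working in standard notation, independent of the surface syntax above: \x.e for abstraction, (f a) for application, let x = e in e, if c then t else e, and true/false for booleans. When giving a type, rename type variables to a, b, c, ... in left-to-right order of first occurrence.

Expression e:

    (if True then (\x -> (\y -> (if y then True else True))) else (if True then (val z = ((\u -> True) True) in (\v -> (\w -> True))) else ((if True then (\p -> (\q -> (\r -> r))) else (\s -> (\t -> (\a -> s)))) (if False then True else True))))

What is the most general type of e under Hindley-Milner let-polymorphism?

Answer: a -> Bool -> Bool

Working:
  unify Bool ~ Bool
y : b
  unify b ~ Bool
  unify Bool ~ Bool
\y._ : Bool -> Bool
\x._ : a -> Bool -> Bool
  unify Bool ~ Bool
\u._ : c -> Bool
  unify c -> Bool ~ Bool -> d
  unify c ~ Bool
  unify Bool ~ d
_ _ : Bool
let z : Bool
\w._ : f -> Bool
\v._ : e -> f -> Bool
  unify Bool ~ Bool
r : i
\r._ : i -> i
\q._ : h -> i -> i
\p._ : g -> h -> i -> i
s : j
\a._ : l -> j
\t._ : k -> l -> j
\s._ : j -> k -> l -> j
  unify g -> h -> i -> i ~ j -> k -> l -> j
  unify g ~ j
  unify h -> i -> i ~ k -> l -> j
  unify h ~ k
  unify i -> i ~ l -> j
  unify i ~ l
  unify l ~ j
  unify Bool ~ Bool
  unify Bool ~ Bool
  unify j -> k -> j -> j ~ Bool -> m
  unify j ~ Bool
  unify k -> Bool -> Bool ~ m
_ _ : k -> Bool -> Bool
  unify e -> f -> Bool ~ k -> Bool -> Bool
  unify e ~ k
  unify f -> Bool ~ Bool -> Bool
  unify f ~ Bool
  unify Bool ~ Bool
  unify a -> Bool -> Bool ~ k -> Bool -> Bool
  unify a ~ k
  unify Bool -> Bool ~ Bool -> Bool
  unify Bool ~ Bool
  unify Bool ~ Bool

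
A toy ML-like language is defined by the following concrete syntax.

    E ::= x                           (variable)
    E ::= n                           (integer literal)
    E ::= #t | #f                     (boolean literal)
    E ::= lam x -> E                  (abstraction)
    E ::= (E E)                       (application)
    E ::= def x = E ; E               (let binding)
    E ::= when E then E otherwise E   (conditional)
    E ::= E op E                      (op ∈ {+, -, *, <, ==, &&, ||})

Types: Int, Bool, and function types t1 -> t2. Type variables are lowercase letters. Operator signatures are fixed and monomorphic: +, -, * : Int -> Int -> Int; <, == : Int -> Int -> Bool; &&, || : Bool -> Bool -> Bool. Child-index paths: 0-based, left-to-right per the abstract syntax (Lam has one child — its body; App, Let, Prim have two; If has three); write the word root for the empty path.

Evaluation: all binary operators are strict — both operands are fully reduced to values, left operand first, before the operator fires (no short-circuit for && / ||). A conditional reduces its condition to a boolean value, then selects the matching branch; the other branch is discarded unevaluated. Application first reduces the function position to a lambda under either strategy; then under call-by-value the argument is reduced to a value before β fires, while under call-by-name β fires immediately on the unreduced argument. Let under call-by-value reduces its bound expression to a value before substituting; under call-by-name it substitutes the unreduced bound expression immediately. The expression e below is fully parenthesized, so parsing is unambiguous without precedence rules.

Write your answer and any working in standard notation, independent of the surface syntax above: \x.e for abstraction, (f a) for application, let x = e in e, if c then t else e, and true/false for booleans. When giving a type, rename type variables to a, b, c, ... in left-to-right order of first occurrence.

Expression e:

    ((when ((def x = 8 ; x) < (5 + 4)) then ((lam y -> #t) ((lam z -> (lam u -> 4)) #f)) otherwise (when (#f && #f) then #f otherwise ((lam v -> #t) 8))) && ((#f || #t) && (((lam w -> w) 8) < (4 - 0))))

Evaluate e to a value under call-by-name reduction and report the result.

Trace:
step 0: ((if ((let x = 8 in x) < (5 + 4)) then ((\y.true) ((\z.(\u.4)) false)) else (if (false && false) then false else ((\v.true) 8))) && ((false || true) && (((\w.w) 8) < (4 - 0))))
step 1: [let@0.0.0] ((if (8 < (5 + 4)) then ((\y.true) ((\z.(\u.4)) false)) else (if (false && false) then false else ((\v.true) 8))) && ((false || true) && (((\w.w) 8) < (4 - 0))))
step 2: [delta@0.0.1] ((if (8 < 9) then ((\y.true) ((\z.(\u.4)) false)) else (if (false && false) then false else ((\v.true) 8))) && ((false || true) && (((\w.w) 8) < (4 - 0))))
step 3: [delta@0.0] ((if true then ((\y.true) ((\z.(\u.4)) false)) else (if (false && false) then false else ((\v.true) 8))) && ((false || true) && (((\w.w) 8) < (4 - 0))))
step 4: [if@0] (((\y.true) ((\z.(\u.4)) false)) && ((false || true) && (((\w.w) 8) < (4 - 0))))
step 5: [beta@0] (true && ((false || true) && (((\w.w) 8) < (4 - 0))))
step 6: [delta@1.0] (true && (true && (((\w.w) 8) < (4 - 0))))
step 7: [beta@1.1.0] (true && (true && (8 < (4 - 0))))
step 8: [delta@1.1.1] (true && (true && (8 < 4)))
step 9: [delta@1.1] (true && (true && false))
step 10: [delta@1] (true && false)
step 11: [delta@root] false

Answer: false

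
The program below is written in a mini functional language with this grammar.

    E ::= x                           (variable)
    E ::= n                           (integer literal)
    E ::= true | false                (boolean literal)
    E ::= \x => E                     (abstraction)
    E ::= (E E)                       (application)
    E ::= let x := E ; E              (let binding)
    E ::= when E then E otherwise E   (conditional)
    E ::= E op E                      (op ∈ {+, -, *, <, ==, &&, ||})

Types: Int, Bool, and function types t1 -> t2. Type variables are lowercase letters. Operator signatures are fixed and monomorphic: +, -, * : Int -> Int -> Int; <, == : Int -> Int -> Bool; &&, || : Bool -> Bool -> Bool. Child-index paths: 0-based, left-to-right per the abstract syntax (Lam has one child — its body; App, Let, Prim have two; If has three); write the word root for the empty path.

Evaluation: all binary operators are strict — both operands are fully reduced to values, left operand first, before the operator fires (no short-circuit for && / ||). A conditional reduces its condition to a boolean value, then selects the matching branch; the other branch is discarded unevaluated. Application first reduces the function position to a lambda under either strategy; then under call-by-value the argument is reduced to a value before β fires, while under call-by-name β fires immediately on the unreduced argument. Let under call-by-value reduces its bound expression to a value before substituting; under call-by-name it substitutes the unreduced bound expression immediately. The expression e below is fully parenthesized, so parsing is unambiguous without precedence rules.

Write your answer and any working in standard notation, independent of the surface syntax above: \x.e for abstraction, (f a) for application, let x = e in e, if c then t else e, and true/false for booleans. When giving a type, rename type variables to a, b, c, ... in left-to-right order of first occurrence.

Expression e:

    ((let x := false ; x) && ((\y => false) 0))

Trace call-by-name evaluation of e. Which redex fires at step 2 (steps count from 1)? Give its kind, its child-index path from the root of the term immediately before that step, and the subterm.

Trace:
step 0: ((let x = false in x) && ((\y.false) 0))
step 1: [let@0] (false && ((\y.false) 0))
step 2: [beta@1] (false && false)

Answer: beta at 1 : ((\y.false) 0)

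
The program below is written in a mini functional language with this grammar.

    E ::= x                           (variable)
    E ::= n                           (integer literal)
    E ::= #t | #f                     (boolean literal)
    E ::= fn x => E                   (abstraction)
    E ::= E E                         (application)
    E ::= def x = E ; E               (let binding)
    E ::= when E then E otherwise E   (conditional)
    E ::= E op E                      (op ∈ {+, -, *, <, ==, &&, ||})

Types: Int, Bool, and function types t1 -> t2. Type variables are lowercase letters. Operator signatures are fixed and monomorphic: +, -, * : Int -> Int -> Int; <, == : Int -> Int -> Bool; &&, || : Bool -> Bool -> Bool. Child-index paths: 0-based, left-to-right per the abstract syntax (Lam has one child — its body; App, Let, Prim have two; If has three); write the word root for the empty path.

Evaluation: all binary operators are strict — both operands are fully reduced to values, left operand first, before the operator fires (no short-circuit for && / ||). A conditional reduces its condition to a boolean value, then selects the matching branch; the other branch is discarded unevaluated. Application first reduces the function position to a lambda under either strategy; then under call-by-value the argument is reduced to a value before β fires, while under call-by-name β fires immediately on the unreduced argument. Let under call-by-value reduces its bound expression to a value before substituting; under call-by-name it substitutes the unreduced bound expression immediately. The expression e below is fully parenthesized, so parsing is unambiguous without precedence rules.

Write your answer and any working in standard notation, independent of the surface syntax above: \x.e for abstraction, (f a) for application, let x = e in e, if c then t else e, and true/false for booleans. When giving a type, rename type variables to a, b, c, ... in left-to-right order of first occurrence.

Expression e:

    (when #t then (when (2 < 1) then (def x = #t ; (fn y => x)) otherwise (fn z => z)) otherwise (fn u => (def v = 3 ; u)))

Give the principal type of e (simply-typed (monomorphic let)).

Trace:
  unify Bool ~ Bool
  unify Int ~ Int
  unify Int ~ Int
  unify Bool ~ Bool
let x : Bool
x : Bool
\y._ : a -> Bool
z : b
\z._ : b -> b
  unify a -> Bool ~ b -> b
  unify a ~ b
  unify Bool ~ b
let v : Int
u : c
\u._ : c -> c
  unify Bool -> Bool ~ c -> c
  unify Bool ~ c
  unify Bool ~ Bool

Answer: Bool -> Bool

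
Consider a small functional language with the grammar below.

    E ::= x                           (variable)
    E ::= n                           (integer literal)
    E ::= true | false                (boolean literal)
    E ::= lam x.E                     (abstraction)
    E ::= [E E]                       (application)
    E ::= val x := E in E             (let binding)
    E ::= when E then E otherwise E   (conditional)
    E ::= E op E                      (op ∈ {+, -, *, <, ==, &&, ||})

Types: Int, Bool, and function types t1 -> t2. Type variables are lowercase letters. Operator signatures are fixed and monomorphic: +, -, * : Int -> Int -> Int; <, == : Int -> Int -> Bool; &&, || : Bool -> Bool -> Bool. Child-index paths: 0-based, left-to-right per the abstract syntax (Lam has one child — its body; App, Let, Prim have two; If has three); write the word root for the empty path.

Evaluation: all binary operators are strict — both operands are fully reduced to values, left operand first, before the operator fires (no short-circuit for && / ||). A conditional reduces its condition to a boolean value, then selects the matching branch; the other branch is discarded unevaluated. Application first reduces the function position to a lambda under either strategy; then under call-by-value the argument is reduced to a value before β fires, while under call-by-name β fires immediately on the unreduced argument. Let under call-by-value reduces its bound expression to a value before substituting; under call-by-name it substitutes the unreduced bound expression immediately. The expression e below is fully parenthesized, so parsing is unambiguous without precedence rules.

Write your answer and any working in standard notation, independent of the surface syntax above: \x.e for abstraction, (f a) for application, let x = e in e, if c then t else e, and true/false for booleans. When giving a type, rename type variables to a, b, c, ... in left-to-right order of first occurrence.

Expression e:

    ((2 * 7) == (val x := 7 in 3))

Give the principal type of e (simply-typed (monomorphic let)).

Derivation:
  unify Int ~ Int
  unify Int ~ Int
  unify Int ~ Int
let x : Int
  unify Int ~ Int

Answer: Bool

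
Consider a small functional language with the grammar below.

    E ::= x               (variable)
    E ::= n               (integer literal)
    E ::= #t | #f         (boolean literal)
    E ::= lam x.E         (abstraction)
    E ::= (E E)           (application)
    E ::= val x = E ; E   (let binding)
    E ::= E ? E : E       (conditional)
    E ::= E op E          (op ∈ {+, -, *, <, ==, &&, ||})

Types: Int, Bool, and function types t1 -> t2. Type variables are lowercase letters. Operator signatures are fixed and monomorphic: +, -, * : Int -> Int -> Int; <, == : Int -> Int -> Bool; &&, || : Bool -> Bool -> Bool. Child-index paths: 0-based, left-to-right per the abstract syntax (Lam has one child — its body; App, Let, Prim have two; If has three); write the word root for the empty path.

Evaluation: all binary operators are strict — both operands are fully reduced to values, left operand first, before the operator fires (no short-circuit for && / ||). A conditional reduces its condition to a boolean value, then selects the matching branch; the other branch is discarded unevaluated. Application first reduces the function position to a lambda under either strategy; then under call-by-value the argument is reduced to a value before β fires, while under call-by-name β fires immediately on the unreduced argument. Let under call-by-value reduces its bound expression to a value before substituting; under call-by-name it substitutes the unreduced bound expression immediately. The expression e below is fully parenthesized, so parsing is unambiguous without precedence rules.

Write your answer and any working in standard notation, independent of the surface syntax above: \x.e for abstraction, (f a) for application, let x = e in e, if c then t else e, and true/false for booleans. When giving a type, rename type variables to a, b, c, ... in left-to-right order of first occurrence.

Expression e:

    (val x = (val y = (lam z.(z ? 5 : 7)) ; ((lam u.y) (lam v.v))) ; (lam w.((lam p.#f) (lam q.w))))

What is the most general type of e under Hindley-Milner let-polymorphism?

Working:
z : a
  unify a ~ Bool
  unify Int ~ Int
\z._ : Bool -> Int
let y : Bool -> Int
y : Bool -> Int
\u._ : b -> Bool -> Int
v : c
\v._ : c -> c
  unify b -> Bool -> Int ~ (c -> c) -> d
  unify b ~ c -> c
  unify Bool -> Int ~ d
_ _ : Bool -> Int
let x : Bool -> Int
\p._ : f -> Bool
w : e
\q._ : g -> e
  unify f -> Bool ~ (g -> e) -> h
  unify f ~ g -> e
  unify Bool ~ h
_ _ : Bool
\w._ : e -> Bool

Answer: a -> Bool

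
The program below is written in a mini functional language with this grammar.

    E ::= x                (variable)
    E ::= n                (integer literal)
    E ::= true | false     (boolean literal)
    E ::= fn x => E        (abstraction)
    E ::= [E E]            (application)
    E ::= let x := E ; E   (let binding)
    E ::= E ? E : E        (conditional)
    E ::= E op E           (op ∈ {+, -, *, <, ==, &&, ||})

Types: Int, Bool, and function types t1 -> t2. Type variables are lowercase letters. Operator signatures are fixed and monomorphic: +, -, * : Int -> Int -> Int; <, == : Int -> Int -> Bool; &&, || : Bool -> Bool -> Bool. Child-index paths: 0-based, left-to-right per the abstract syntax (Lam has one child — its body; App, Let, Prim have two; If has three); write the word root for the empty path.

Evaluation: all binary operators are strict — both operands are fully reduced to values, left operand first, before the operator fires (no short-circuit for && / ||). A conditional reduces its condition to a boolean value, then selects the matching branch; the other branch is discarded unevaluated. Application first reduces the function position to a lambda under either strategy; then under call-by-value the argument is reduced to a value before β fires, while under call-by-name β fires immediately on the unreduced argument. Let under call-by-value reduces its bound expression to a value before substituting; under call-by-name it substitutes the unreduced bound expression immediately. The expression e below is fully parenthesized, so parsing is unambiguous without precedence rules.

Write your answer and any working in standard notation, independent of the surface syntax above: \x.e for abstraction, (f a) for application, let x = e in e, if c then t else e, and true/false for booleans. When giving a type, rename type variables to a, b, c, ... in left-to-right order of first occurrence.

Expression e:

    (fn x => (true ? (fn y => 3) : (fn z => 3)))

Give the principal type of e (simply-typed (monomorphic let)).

Answer: a -> b -> Int

Trace:
  unify Bool ~ Bool
\y._ : b -> Int
\z._ : c -> Int
  unify b -> Int ~ c -> Int
  unify b ~ c
  unify Int ~ Int
\x._ : a -> c -> Int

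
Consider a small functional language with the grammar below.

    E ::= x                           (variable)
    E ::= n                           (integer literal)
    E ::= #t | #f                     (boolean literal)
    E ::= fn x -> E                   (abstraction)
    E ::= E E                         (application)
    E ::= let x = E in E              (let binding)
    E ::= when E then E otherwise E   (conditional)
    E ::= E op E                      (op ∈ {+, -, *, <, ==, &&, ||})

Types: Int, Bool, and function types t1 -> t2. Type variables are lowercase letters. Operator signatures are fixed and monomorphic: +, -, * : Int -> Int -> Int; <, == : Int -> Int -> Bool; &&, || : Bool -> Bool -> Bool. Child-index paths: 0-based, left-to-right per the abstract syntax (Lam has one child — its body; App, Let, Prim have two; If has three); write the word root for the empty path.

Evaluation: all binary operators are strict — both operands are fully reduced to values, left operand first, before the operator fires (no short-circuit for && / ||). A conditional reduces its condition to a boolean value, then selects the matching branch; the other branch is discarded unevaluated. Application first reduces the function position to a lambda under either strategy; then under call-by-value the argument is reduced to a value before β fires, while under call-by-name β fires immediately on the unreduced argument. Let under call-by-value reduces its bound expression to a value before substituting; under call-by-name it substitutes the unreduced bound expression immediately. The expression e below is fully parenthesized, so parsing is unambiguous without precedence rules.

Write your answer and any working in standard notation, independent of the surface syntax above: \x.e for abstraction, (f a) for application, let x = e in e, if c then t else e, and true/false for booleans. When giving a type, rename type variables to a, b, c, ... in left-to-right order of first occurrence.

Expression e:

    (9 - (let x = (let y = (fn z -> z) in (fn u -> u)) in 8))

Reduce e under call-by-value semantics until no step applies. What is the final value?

Working:
step 0: (9 - (let x = (let y = (\z.z) in (\u.u)) in 8))
step 1: [let@1.0] (9 - (let x = (\u.u) in 8))
step 2: [let@1] (9 - 8)
step 3: [delta@root] 1

Answer: 1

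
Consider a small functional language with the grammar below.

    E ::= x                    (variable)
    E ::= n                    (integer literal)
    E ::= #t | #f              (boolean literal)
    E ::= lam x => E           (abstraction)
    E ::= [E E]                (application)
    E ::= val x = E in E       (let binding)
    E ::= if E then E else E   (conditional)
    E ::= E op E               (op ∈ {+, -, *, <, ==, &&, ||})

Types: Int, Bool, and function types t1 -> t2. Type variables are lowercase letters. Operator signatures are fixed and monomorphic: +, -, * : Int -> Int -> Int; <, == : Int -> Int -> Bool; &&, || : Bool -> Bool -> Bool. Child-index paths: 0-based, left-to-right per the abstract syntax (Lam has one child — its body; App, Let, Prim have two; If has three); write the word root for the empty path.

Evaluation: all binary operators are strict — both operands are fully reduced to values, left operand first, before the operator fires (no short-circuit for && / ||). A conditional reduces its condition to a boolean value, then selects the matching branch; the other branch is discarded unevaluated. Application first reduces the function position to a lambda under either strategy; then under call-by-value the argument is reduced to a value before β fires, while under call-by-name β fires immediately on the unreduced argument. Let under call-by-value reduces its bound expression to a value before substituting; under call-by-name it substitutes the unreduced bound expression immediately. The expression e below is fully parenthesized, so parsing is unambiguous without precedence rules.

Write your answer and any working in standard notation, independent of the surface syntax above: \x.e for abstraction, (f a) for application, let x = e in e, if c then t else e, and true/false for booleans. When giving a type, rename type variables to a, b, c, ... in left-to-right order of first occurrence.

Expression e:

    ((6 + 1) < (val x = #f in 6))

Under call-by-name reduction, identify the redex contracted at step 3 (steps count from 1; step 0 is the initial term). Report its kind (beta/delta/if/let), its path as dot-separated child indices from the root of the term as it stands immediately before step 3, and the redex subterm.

Trace:
step 0: ((6 + 1) < (let x = false in 6))
step 1: [delta@0] (7 < (let x = false in 6))
step 2: [let@1] (7 < 6)
step 3: [delta@root] false

Answer: delta at root : (7 < 6)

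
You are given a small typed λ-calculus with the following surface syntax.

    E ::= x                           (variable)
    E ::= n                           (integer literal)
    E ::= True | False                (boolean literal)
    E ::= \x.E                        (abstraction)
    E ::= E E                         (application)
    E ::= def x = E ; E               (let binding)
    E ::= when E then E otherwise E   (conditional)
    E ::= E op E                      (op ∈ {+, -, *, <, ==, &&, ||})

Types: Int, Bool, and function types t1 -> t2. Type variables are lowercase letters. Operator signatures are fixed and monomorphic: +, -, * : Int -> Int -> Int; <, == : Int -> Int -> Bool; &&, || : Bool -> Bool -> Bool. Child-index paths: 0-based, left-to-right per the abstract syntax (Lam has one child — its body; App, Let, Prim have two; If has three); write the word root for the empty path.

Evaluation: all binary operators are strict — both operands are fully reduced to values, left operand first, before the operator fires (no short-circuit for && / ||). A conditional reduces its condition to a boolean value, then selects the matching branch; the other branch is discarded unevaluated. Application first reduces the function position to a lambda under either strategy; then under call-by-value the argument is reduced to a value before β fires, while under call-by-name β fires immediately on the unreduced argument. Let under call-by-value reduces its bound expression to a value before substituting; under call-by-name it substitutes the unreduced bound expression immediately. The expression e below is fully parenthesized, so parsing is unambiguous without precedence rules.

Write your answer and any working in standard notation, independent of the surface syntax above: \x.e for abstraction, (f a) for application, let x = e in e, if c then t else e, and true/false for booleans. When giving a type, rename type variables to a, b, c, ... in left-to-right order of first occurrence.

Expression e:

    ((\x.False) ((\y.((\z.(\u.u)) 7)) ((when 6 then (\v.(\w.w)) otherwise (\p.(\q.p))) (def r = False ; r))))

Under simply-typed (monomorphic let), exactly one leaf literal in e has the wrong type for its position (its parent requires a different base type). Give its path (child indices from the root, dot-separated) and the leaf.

Answer: 1.1.0.0 : 6

Working:
\x._ : a -> Bool
u : d
\u._ : d -> d
\z._ : c -> d -> d
  unify c -> d -> d ~ Int -> e
  unify c ~ Int
  unify d -> d ~ e
_ _ : d -> d
\y._ : b -> d -> d
  unify Int ~ Bool
  FAIL: mismatch Int ~ Bool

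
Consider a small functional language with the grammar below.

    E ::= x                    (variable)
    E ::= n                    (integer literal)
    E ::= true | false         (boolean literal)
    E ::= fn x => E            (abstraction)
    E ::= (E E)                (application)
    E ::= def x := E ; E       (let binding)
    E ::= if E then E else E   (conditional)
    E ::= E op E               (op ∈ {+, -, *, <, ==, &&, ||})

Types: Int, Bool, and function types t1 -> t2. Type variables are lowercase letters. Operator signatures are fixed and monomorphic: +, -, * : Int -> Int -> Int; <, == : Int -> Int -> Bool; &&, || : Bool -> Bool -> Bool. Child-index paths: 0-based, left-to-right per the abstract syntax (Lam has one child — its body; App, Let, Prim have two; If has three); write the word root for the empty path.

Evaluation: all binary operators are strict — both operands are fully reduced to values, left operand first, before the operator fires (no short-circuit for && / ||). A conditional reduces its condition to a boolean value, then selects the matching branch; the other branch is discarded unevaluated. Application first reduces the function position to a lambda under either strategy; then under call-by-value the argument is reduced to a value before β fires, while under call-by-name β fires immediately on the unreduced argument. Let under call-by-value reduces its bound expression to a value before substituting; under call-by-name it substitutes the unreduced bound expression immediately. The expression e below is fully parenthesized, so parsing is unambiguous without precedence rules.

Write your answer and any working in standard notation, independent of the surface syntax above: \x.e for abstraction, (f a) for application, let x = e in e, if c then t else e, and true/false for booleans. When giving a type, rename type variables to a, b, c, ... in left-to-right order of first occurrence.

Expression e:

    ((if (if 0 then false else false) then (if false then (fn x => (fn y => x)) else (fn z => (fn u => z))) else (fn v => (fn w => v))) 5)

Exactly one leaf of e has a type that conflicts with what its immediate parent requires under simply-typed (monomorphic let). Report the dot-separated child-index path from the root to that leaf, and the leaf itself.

Answer: 0.0.0 : 0

Trace:
  unify Int ~ Bool
  FAIL: mismatch Int ~ Bool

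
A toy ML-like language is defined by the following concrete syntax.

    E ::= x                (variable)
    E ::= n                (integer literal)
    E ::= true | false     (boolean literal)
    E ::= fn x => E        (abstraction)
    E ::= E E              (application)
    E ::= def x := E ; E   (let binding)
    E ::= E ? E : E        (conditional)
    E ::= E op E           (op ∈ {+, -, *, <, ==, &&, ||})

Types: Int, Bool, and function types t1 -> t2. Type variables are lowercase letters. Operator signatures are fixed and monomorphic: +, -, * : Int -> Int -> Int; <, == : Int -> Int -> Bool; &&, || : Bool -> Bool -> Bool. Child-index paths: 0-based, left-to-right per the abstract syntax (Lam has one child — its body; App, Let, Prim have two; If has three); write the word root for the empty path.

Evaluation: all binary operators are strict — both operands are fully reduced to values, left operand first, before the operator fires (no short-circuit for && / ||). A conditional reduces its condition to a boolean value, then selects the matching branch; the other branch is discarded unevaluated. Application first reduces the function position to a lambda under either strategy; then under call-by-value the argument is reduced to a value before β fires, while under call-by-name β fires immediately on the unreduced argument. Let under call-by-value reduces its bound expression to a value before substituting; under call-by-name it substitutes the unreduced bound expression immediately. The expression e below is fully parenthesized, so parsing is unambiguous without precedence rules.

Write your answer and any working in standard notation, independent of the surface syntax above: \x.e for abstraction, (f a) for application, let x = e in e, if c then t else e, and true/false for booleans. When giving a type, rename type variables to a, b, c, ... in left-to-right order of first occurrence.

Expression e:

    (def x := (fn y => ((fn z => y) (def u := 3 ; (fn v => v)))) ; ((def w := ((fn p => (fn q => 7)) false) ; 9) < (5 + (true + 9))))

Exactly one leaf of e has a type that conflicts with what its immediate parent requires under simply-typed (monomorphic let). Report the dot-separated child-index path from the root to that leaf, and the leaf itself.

Derivation:
y : a
\z._ : b -> a
let u : Int
v : c
\v._ : c -> c
  unify b -> a ~ (c -> c) -> d
  unify b ~ c -> c
  unify a ~ d
_ _ : d
\y._ : d -> d
let x : d -> d
\q._ : f -> Int
\p._ : e -> f -> Int
  unify e -> f -> Int ~ Bool -> g
  unify e ~ Bool
  unify f -> Int ~ g
_ _ : f -> Int
let w : f -> Int
  unify Int ~ Int
  unify Int ~ Int
  unify Bool ~ Int
  FAIL: mismatch Bool ~ Int

Answer: 1.1.1.0 : true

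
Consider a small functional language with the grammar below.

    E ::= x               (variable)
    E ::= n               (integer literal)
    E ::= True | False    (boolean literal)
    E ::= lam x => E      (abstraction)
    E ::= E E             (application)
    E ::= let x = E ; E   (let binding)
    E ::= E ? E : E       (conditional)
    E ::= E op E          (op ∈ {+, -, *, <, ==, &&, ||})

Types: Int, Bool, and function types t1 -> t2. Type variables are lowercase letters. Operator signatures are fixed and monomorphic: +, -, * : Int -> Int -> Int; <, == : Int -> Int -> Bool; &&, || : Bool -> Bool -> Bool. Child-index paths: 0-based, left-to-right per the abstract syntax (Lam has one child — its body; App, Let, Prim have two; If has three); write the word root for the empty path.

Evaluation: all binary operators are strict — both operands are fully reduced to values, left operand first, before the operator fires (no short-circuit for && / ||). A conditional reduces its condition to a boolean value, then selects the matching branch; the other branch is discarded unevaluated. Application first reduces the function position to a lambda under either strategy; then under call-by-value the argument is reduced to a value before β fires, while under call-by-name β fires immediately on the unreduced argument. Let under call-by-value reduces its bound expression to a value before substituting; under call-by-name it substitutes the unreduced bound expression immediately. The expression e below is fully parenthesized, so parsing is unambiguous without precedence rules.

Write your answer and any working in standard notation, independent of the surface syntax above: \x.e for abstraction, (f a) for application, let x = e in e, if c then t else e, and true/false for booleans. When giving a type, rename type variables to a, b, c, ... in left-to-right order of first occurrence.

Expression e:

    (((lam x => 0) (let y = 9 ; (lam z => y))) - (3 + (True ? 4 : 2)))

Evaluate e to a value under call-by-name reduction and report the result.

Trace:
step 0: (((\x.0) (let y = 9 in (\z.y))) - (3 + (if true then 4 else 2)))
step 1: [beta@0] (0 - (3 + (if true then 4 else 2)))
step 2: [if@1.1] (0 - (3 + 4))
step 3: [delta@1] (0 - 7)
step 4: [delta@root] -7

Answer: -7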